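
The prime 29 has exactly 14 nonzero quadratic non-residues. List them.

2 3 8 10 11 12 14 15 17 18 19 21 26 27

Square k = 1,…,14 (k and 29−k give the same square):
1²=1, 2²=4, 3²=9, 4²=16, 5²=25, 6²≡7, 7²≡20, 8²≡6, 9²≡23, 10²≡13, 11²≡5, 12²≡28, 13²≡24, 14²≡22 (mod 29).
The residues are {1, 4, 5, 6, 7, 9, 13, 16, 20, 22, 23, 24, 25, 28}; the non-residues are the remaining 14 nonzero classes.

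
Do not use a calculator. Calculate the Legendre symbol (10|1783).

-1

Pull out 2: since 1783 ≡ 7 (mod 8), (2/1783) = +1.
Reciprocity: 5 ≡ 1 and 1783 ≡ 3 (mod 4), so (5/1783) = +(1783/5).
Reduce top mod 5: now compute (3/5).
Reciprocity: 3 ≡ 3 and 5 ≡ 1 (mod 4), so (3/5) = +(5/3).
Reduce top mod 3: now compute (2/3).
Pull out 2: since 3 ≡ 3 (mod 8), (2/3) = -1.
Reached (1/3) = 1. Collecting the sign flips along the way, the symbol is -1.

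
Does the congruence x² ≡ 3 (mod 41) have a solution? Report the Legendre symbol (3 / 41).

-1

Reciprocity: 3 ≡ 3 and 41 ≡ 1 (mod 4), so (3/41) = +(41/3).
Reduce top mod 3: now compute (2/3).
Pull out 2: since 3 ≡ 3 (mod 8), (2/3) = -1.
Reached (1/3) = 1. Collecting the sign flips along the way, the symbol is -1.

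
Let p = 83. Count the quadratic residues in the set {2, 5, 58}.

(2/83) = -1 → non-residue.
(5/83) = -1 → non-residue.
(58/83) = -1 → non-residue.
Total quadratic residues among the 3: 0.

0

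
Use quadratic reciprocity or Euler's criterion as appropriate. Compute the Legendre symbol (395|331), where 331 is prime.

First reduce: 395 ≡ 64 (mod 331).
Pull out 2^6: since 331 ≡ 3 (mod 8), (2/331) = -1, so (2/331)^6 = +1.
Reached (1/331) = 1. Collecting the sign flips along the way, the symbol is +1.

1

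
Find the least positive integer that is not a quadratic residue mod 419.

2

(2/419) = −1, so 2 is the smallest positive non-residue mod 419.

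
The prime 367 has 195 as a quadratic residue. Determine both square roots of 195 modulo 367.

36, 331

Since 367 ≡ 3 (mod 4), a square root of 195 is 195^((367+1)/4) = 195^92 mod 367.
Repeated squaring: 195^2≡224, 195^4≡264, 195^8≡333, 195^16≡55, 195^32≡89, 195^64≡214 (mod 367).
195^92 = 195^(64+16+8+4) ≡ 36 (mod 367).
Check: 36² = 1296 ≡ 195 (mod 367). The two roots are 36 and 331.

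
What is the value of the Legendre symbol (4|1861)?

Pull out 2^2: since 1861 ≡ 5 (mod 8), (2/1861) = -1, so (2/1861)^2 = +1.
Reached (1/1861) = 1. Collecting the sign flips along the way, the symbol is +1.

1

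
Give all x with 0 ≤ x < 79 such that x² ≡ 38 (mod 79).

14, 65

Since 79 ≡ 3 (mod 4), a square root of 38 is 38^((79+1)/4) = 38^20 mod 79.
Repeated squaring: 38^2≡22, 38^4≡10, 38^8≡21, 38^16≡46 (mod 79).
38^20 = 38^(16+4) ≡ 65 (mod 79).
Check: 65² = 4225 ≡ 38 (mod 79). The two roots are 14 and 65.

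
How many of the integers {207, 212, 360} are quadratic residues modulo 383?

(207/383) = +1 → QR.
(212/383) = -1 → non-residue.
(360/383) = -1 → non-residue.
Total quadratic residues among the 3: 1.

1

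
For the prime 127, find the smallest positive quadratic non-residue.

(2/127) = +1, so 2 is a residue.
(3/127) = −1, so 3 is the smallest positive non-residue mod 127.

3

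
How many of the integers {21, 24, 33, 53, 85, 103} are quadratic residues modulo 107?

3

(21/107) = -1 → non-residue.
(24/107) = -1 → non-residue.
(33/107) = +1 → QR.
(53/107) = +1 → QR.
(85/107) = +1 → QR.
(103/107) = -1 → non-residue.
Total quadratic residues among the 6: 3.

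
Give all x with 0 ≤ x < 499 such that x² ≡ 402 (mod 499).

Since 499 ≡ 3 (mod 4), a square root of 402 is 402^((499+1)/4) = 402^125 mod 499.
Repeated squaring: 402^2≡427, 402^4≡194, 402^8≡211, 402^16≡110, 402^32≡124, 402^64≡406 (mod 499).
402^125 = 402^(64+32+16+8+4+1) ≡ 416 (mod 499).
Check: 416² = 173056 ≡ 402 (mod 499). The two roots are 83 and 416.

83, 416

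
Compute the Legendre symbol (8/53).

Pull out 2^3: since 53 ≡ 5 (mod 8), (2/53) = -1, so (2/53)^3 = -1.
Reached (1/53) = 1. Collecting the sign flips along the way, the symbol is -1.

-1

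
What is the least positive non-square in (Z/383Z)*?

5

(2/383) = +1, so 2 is a residue.
(3/383) = +1, so 3 is a residue.
(4/383) = +1, so 4 is a residue.
(5/383) = −1, so 5 is the smallest positive non-residue mod 383.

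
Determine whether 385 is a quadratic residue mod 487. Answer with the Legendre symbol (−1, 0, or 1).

-1

Euler's criterion: (385/487) ≡ 385^243 (mod 487).
385^2 ≡ 177 (mod 487)
385^4 ≡ 161 (mod 487)
385^8 ≡ 110 (mod 487)
385^16 ≡ 412 (mod 487)
385^32 ≡ 268 (mod 487)
385^64 ≡ 235 (mod 487)
385^128 ≡ 194 (mod 487)
385^243 = 385^(128+64+32+16+2+1) ≡ 486 (mod 487).
Result is 486 ≡ −1, so (385/487) = −1.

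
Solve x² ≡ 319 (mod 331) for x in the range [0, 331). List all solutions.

126, 205

Since 331 ≡ 3 (mod 4), a square root of 319 is 319^((331+1)/4) = 319^83 mod 331.
Repeated squaring: 319^2≡144, 319^4≡214, 319^8≡118, 319^16≡22, 319^32≡153, 319^64≡239 (mod 331).
319^83 = 319^(64+16+2+1) ≡ 126 (mod 331).
Check: 126² = 15876 ≡ 319 (mod 331). The two roots are 126 and 205.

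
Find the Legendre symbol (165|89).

-1

Euler's criterion: (165/89) ≡ 76^44 (mod 89).
76^2 ≡ 80 (mod 89)
76^4 ≡ 81 (mod 89)
76^8 ≡ 64 (mod 89)
76^16 ≡ 2 (mod 89)
76^32 ≡ 4 (mod 89)
76^44 = 76^(32+8+4) ≡ 88 (mod 89).
Result is 88 ≡ −1, so (165/89) = −1.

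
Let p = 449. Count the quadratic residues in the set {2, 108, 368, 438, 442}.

4

(2/449) = +1 → QR.
(108/449) = -1 → non-residue.
(368/449) = +1 → QR.
(438/449) = +1 → QR.
(442/449) = +1 → QR.
Total quadratic residues among the 5: 4.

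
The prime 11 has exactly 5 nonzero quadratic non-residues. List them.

Square k = 1,…,5 (k and 11−k give the same square):
1²=1, 2²=4, 3²=9, 4²≡5, 5²≡3 (mod 11).
The residues are {1, 3, 4, 5, 9}; the non-residues are the remaining 5 nonzero classes.

2, 6, 7, 8, 10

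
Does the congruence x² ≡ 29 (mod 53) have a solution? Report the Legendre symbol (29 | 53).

1

Reciprocity: 29 ≡ 1 and 53 ≡ 1 (mod 4), so (29/53) = +(53/29).
Reduce top mod 29: now compute (24/29).
Pull out 2^3: since 29 ≡ 5 (mod 8), (2/29) = -1, so (2/29)^3 = -1.
Reciprocity: 3 ≡ 3 and 29 ≡ 1 (mod 4), so (3/29) = +(29/3).
Reduce top mod 3: now compute (2/3).
Pull out 2: since 3 ≡ 3 (mod 8), (2/3) = -1.
Reached (1/3) = 1. Collecting the sign flips along the way, the symbol is +1.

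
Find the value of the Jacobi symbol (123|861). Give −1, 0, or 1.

Reciprocity: 123 ≡ 3 and 861 ≡ 1 (mod 4), so (123/861) = +(861/123).
Reduce top mod 123: now compute (0/123).
Top reduces to 0: gcd > 1, so the symbol is 0.

0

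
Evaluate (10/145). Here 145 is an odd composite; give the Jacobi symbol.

0

Pull out 2: since 145 ≡ 1 (mod 8), (2/145) = +1.
Reciprocity: 5 ≡ 1 and 145 ≡ 1 (mod 4), so (5/145) = +(145/5).
Reduce top mod 5: now compute (0/5).
Top reduces to 0: gcd > 1, so the symbol is 0.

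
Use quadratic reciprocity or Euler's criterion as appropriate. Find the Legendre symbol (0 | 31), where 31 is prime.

Top reduces to 0: gcd > 1, so the symbol is 0.

0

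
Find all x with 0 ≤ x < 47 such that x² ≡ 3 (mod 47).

Since 47 ≡ 3 (mod 4), a square root of 3 is 3^((47+1)/4) = 3^12 mod 47.
Repeated squaring: 3^2≡9, 3^4≡34, 3^8≡28 (mod 47).
3^12 = 3^(8+4) ≡ 12 (mod 47).
Check: 12² = 144 ≡ 3 (mod 47). The two roots are 12 and 35.

12, 35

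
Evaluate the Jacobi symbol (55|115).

0

Reciprocity: 55 ≡ 3 and 115 ≡ 3 (mod 4), so (55/115) = −(115/55).
Reduce top mod 55: now compute (5/55).
Reciprocity: 5 ≡ 1 and 55 ≡ 3 (mod 4), so (5/55) = +(55/5).
Reduce top mod 5: now compute (0/5).
Top reduces to 0: gcd > 1, so the symbol is 0.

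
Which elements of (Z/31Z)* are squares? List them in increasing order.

Square k = 1,…,15 (k and 31−k give the same square):
1²=1, 2²=4, 3²=9, 4²=16, 5²=25, 6²≡5, 7²≡18, 8²≡2, 9²≡19, 10²≡7, 11²≡28, 12²≡20, 13²≡14, 14²≡10, 15²≡8 (mod 31).
So the quadratic residues mod 31 are {1, 2, 4, 5, 7, 8, 9, 10, 14, 16, 18, 19, 20, 25, 28}.

1,2,4,5,7,8,9,10,14,16,18,19,20,25,28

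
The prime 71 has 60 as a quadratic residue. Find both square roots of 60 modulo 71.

Since 71 ≡ 3 (mod 4), a square root of 60 is 60^((71+1)/4) = 60^18 mod 71.
Repeated squaring: 60^2≡50, 60^4≡15, 60^8≡12, 60^16≡2 (mod 71).
60^18 = 60^(16+2) ≡ 29 (mod 71).
Check: 29² = 841 ≡ 60 (mod 71). The two roots are 29 and 42.

29, 42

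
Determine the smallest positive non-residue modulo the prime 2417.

3

(2/2417) = +1, so 2 is a residue.
(3/2417) = −1, so 3 is the smallest positive non-residue mod 2417.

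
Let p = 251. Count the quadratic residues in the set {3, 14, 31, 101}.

3

(3/251) = +1 → QR.
(14/251) = -1 → non-residue.
(31/251) = +1 → QR.
(101/251) = +1 → QR.
Total quadratic residues among the 4: 3.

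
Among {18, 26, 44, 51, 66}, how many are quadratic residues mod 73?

1

(18/73) = +1 → QR.
(26/73) = -1 → non-residue.
(44/73) = -1 → non-residue.
(51/73) = -1 → non-residue.
(66/73) = -1 → non-residue.
Total quadratic residues among the 5: 1.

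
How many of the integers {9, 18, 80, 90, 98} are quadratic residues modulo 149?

(9/149) = +1 → QR.
(18/149) = -1 → non-residue.
(80/149) = +1 → QR.
(90/149) = -1 → non-residue.
(98/149) = -1 → non-residue.
Total quadratic residues among the 5: 2.

2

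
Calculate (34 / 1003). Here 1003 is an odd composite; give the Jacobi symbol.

Pull out 2: since 1003 ≡ 3 (mod 8), (2/1003) = -1.
Reciprocity: 17 ≡ 1 and 1003 ≡ 3 (mod 4), so (17/1003) = +(1003/17).
Reduce top mod 17: now compute (0/17).
Top reduces to 0: gcd > 1, so the symbol is 0.

0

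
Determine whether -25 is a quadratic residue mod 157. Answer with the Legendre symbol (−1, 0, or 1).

First reduce: -25 ≡ 132 (mod 157).
Pull out 2^2: since 157 ≡ 5 (mod 8), (2/157) = -1, so (2/157)^2 = +1.
Reciprocity: 33 ≡ 1 and 157 ≡ 1 (mod 4), so (33/157) = +(157/33).
Reduce top mod 33: now compute (25/33).
Reciprocity: 25 ≡ 1 and 33 ≡ 1 (mod 4), so (25/33) = +(33/25).
Reduce top mod 25: now compute (8/25).
Pull out 2^3: since 25 ≡ 1 (mod 8), (2/25) = +1, so (2/25)^3 = +1.
Reached (1/25) = 1. Collecting the sign flips along the way, the symbol is +1.

1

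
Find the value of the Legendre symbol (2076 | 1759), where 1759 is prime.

First reduce: 2076 ≡ 317 (mod 1759).
Reciprocity: 317 ≡ 1 and 1759 ≡ 3 (mod 4), so (317/1759) = +(1759/317).
Reduce top mod 317: now compute (174/317).
Pull out 2: since 317 ≡ 5 (mod 8), (2/317) = -1.
Reciprocity: 87 ≡ 3 and 317 ≡ 1 (mod 4), so (87/317) = +(317/87).
Reduce top mod 87: now compute (56/87).
Pull out 2^3: since 87 ≡ 7 (mod 8), (2/87) = +1, so (2/87)^3 = +1.
Reciprocity: 7 ≡ 3 and 87 ≡ 3 (mod 4), so (7/87) = −(87/7).
Reduce top mod 7: now compute (3/7).
Reciprocity: 3 ≡ 3 and 7 ≡ 3 (mod 4), so (3/7) = −(7/3).
Reduce top mod 3: now compute (1/3).
Reached (1/3) = 1. Collecting the sign flips along the way, the symbol is -1.

-1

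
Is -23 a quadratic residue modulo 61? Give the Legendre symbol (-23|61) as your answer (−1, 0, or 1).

-1

First reduce: -23 ≡ 38 (mod 61).
Pull out 2: since 61 ≡ 5 (mod 8), (2/61) = -1.
Reciprocity: 19 ≡ 3 and 61 ≡ 1 (mod 4), so (19/61) = +(61/19).
Reduce top mod 19: now compute (4/19).
Pull out 2^2: since 19 ≡ 3 (mod 8), (2/19) = -1, so (2/19)^2 = +1.
Reached (1/19) = 1. Collecting the sign flips along the way, the symbol is -1.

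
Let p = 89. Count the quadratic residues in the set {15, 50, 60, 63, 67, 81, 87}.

4

(15/89) = -1 → non-residue.
(50/89) = +1 → QR.
(60/89) = -1 → non-residue.
(63/89) = -1 → non-residue.
(67/89) = +1 → QR.
(81/89) = +1 → QR.
(87/89) = +1 → QR.
Total quadratic residues among the 7: 4.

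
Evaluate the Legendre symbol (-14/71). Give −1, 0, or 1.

1

First reduce: -14 ≡ 57 (mod 71).
Reciprocity: 57 ≡ 1 and 71 ≡ 3 (mod 4), so (57/71) = +(71/57).
Reduce top mod 57: now compute (14/57).
Pull out 2: since 57 ≡ 1 (mod 8), (2/57) = +1.
Reciprocity: 7 ≡ 3 and 57 ≡ 1 (mod 4), so (7/57) = +(57/7).
Reduce top mod 7: now compute (1/7).
Reached (1/7) = 1. Collecting the sign flips along the way, the symbol is +1.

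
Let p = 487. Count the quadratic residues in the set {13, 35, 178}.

(13/487) = -1 → non-residue.
(35/487) = +1 → QR.
(178/487) = +1 → QR.
Total quadratic residues among the 3: 2.

2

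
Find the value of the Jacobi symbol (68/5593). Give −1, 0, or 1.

0

Pull out 2^2: since 5593 ≡ 1 (mod 8), (2/5593) = +1, so (2/5593)^2 = +1.
Reciprocity: 17 ≡ 1 and 5593 ≡ 1 (mod 4), so (17/5593) = +(5593/17).
Reduce top mod 17: now compute (0/17).
Top reduces to 0: gcd > 1, so the symbol is 0.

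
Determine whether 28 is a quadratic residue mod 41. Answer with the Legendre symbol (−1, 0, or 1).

Pull out 2^2: since 41 ≡ 1 (mod 8), (2/41) = +1, so (2/41)^2 = +1.
Reciprocity: 7 ≡ 3 and 41 ≡ 1 (mod 4), so (7/41) = +(41/7).
Reduce top mod 7: now compute (6/7).
Pull out 2: since 7 ≡ 7 (mod 8), (2/7) = +1.
Reciprocity: 3 ≡ 3 and 7 ≡ 3 (mod 4), so (3/7) = −(7/3).
Reduce top mod 3: now compute (1/3).
Reached (1/3) = 1. Collecting the sign flips along the way, the symbol is -1.

-1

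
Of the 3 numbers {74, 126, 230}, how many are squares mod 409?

1

(74/409) = -1 → non-residue.
(126/409) = -1 → non-residue.
(230/409) = +1 → QR.
Total quadratic residues among the 3: 1.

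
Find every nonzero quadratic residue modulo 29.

1, 4, 5, 6, 7, 9, 13, 16, 20, 22, 23, 24, 25, 28

Square k = 1,…,14 (k and 29−k give the same square):
1²=1, 2²=4, 3²=9, 4²=16, 5²=25, 6²≡7, 7²≡20, 8²≡6, 9²≡23, 10²≡13, 11²≡5, 12²≡28, 13²≡24, 14²≡22 (mod 29).
So the quadratic residues mod 29 are {1, 4, 5, 6, 7, 9, 13, 16, 20, 22, 23, 24, 25, 28}.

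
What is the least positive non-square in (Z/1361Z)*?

(2/1361) = +1, so 2 is a residue.
(3/1361) = −1, so 3 is the smallest positive non-residue mod 1361.

3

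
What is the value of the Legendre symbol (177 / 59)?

0

First reduce: 177 ≡ 0 (mod 59).
Top reduces to 0: gcd > 1, so the symbol is 0.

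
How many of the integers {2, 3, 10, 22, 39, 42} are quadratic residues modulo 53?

(2/53) = -1 → non-residue.
(3/53) = -1 → non-residue.
(10/53) = +1 → QR.
(22/53) = -1 → non-residue.
(39/53) = -1 → non-residue.
(42/53) = +1 → QR.
Total quadratic residues among the 6: 2.

2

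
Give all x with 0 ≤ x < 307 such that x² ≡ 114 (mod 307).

81, 226

Since 307 ≡ 3 (mod 4), a square root of 114 is 114^((307+1)/4) = 114^77 mod 307.
Repeated squaring: 114^2≡102, 114^4≡273, 114^8≡235, 114^16≡272, 114^32≡304, 114^64≡9 (mod 307).
114^77 = 114^(64+8+4+1) ≡ 81 (mod 307).
Check: 81² = 6561 ≡ 114 (mod 307). The two roots are 81 and 226.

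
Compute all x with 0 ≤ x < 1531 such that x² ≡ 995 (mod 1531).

428, 1103

Since 1531 ≡ 3 (mod 4), a square root of 995 is 995^((1531+1)/4) = 995^383 mod 1531.
Repeated squaring: 995^2≡999, 995^4≡1320, 995^8≡122, 995^16≡1105, 995^32≡818, 995^64≡77, 995^128≡1336, 995^256≡1281 (mod 1531).
995^383 = 995^(256+64+32+16+8+4+2+1) ≡ 1103 (mod 1531).
Check: 1103² = 1216609 ≡ 995 (mod 1531). The two roots are 428 and 1103.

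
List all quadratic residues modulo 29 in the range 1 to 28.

1, 4, 5, 6, 7, 9, 13, 16, 20, 22, 23, 24, 25, 28

Square k = 1,…,14 (k and 29−k give the same square):
1²=1, 2²=4, 3²=9, 4²=16, 5²=25, 6²≡7, 7²≡20, 8²≡6, 9²≡23, 10²≡13, 11²≡5, 12²≡28, 13²≡24, 14²≡22 (mod 29).
So the quadratic residues mod 29 are {1, 4, 5, 6, 7, 9, 13, 16, 20, 22, 23, 24, 25, 28}.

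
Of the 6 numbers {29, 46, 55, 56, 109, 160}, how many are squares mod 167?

(29/167) = +1 → QR.
(46/167) = -1 → non-residue.
(55/167) = -1 → non-residue.
(56/167) = +1 → QR.
(109/167) = -1 → non-residue.
(160/167) = -1 → non-residue.
Total quadratic residues among the 6: 2.

2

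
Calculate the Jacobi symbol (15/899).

1

Reciprocity: 15 ≡ 3 and 899 ≡ 3 (mod 4), so (15/899) = −(899/15).
Reduce top mod 15: now compute (14/15).
Pull out 2: since 15 ≡ 7 (mod 8), (2/15) = +1.
Reciprocity: 7 ≡ 3 and 15 ≡ 3 (mod 4), so (7/15) = −(15/7).
Reduce top mod 7: now compute (1/7).
Reached (1/7) = 1. Collecting the sign flips along the way, the symbol is +1.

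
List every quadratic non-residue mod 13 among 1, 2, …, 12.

2,5,6,7,8,11

Square k = 1,…,6 (k and 13−k give the same square):
1²=1, 2²=4, 3²=9, 4²≡3, 5²≡12, 6²≡10 (mod 13).
The residues are {1, 3, 4, 9, 10, 12}; the non-residues are the remaining 6 nonzero classes.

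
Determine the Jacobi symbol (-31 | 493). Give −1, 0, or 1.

1

First reduce: -31 ≡ 462 (mod 493).
Pull out 2: since 493 ≡ 5 (mod 8), (2/493) = -1.
Reciprocity: 231 ≡ 3 and 493 ≡ 1 (mod 4), so (231/493) = +(493/231).
Reduce top mod 231: now compute (31/231).
Reciprocity: 31 ≡ 3 and 231 ≡ 3 (mod 4), so (31/231) = −(231/31).
Reduce top mod 31: now compute (14/31).
Pull out 2: since 31 ≡ 7 (mod 8), (2/31) = +1.
Reciprocity: 7 ≡ 3 and 31 ≡ 3 (mod 4), so (7/31) = −(31/7).
Reduce top mod 7: now compute (3/7).
Reciprocity: 3 ≡ 3 and 7 ≡ 3 (mod 4), so (3/7) = −(7/3).
Reduce top mod 3: now compute (1/3).
Reached (1/3) = 1. Collecting the sign flips along the way, the symbol is +1.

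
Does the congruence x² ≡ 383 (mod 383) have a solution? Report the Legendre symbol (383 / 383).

0

First reduce: 383 ≡ 0 (mod 383).
Top reduces to 0: gcd > 1, so the symbol is 0.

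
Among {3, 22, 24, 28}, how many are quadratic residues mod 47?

3

(3/47) = +1 → QR.
(22/47) = -1 → non-residue.
(24/47) = +1 → QR.
(28/47) = +1 → QR.
Total quadratic residues among the 4: 3.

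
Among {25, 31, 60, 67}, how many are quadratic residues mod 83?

2

(25/83) = +1 → QR.
(31/83) = +1 → QR.
(60/83) = -1 → non-residue.
(67/83) = -1 → non-residue.
Total quadratic residues among the 4: 2.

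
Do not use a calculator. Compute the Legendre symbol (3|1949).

-1

Reciprocity: 3 ≡ 3 and 1949 ≡ 1 (mod 4), so (3/1949) = +(1949/3).
Reduce top mod 3: now compute (2/3).
Pull out 2: since 3 ≡ 3 (mod 8), (2/3) = -1.
Reached (1/3) = 1. Collecting the sign flips along the way, the symbol is -1.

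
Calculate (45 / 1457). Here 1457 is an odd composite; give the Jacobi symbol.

-1

Reciprocity: 45 ≡ 1 and 1457 ≡ 1 (mod 4), so (45/1457) = +(1457/45).
Reduce top mod 45: now compute (17/45).
Reciprocity: 17 ≡ 1 and 45 ≡ 1 (mod 4), so (17/45) = +(45/17).
Reduce top mod 17: now compute (11/17).
Reciprocity: 11 ≡ 3 and 17 ≡ 1 (mod 4), so (11/17) = +(17/11).
Reduce top mod 11: now compute (6/11).
Pull out 2: since 11 ≡ 3 (mod 8), (2/11) = -1.
Reciprocity: 3 ≡ 3 and 11 ≡ 3 (mod 4), so (3/11) = −(11/3).
Reduce top mod 3: now compute (2/3).
Pull out 2: since 3 ≡ 3 (mod 8), (2/3) = -1.
Reached (1/3) = 1. Collecting the sign flips along the way, the symbol is -1.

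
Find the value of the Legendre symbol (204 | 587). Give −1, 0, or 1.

Euler's criterion: (204/587) ≡ 204^293 (mod 587).
204^2 ≡ 526 (mod 587)
204^4 ≡ 199 (mod 587)
204^8 ≡ 272 (mod 587)
204^16 ≡ 22 (mod 587)
204^32 ≡ 484 (mod 587)
204^64 ≡ 43 (mod 587)
204^128 ≡ 88 (mod 587)
204^256 ≡ 113 (mod 587)
204^293 = 204^(256+32+4+1) ≡ 1 (mod 587).
Result is 1, so (204/587) = 1.

1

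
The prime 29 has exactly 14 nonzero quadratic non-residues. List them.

Square k = 1,…,14 (k and 29−k give the same square):
1²=1, 2²=4, 3²=9, 4²=16, 5²=25, 6²≡7, 7²≡20, 8²≡6, 9²≡23, 10²≡13, 11²≡5, 12²≡28, 13²≡24, 14²≡22 (mod 29).
The residues are {1, 4, 5, 6, 7, 9, 13, 16, 20, 22, 23, 24, 25, 28}; the non-residues are the remaining 14 nonzero classes.

2, 3, 8, 10, 11, 12, 14, 15, 17, 18, 19, 21, 26, 27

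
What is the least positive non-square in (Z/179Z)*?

2

(2/179) = −1, so 2 is the smallest positive non-residue mod 179.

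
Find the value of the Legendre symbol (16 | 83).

Pull out 2^4: since 83 ≡ 3 (mod 8), (2/83) = -1, so (2/83)^4 = +1.
Reached (1/83) = 1. Collecting the sign flips along the way, the symbol is +1.

1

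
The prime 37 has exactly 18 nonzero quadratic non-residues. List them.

Square k = 1,…,18 (k and 37−k give the same square):
1²=1, 2²=4, 3²=9, 4²=16, 5²=25, 6²=36, 7²≡12, 8²≡27, 9²≡7, 10²≡26, 11²≡10, 12²≡33, 13²≡21, 14²≡11, 15²≡3, 16²≡34, 17²≡30, 18²≡28 (mod 37).
The residues are {1, 3, 4, 7, 9, 10, 11, 12, 16, 21, 25, 26, 27, 28, 30, 33, 34, 36}; the non-residues are the remaining 18 nonzero classes.

2,5,6,8,13,14,15,17,18,19,20,22,23,24,29,31,32,35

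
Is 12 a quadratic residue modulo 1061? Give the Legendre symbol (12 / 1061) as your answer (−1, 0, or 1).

-1

Pull out 2^2: since 1061 ≡ 5 (mod 8), (2/1061) = -1, so (2/1061)^2 = +1.
Reciprocity: 3 ≡ 3 and 1061 ≡ 1 (mod 4), so (3/1061) = +(1061/3).
Reduce top mod 3: now compute (2/3).
Pull out 2: since 3 ≡ 3 (mod 8), (2/3) = -1.
Reached (1/3) = 1. Collecting the sign flips along the way, the symbol is -1.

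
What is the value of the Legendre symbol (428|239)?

Euler's criterion: (428/239) ≡ 189^119 (mod 239).
189^2 ≡ 110 (mod 239)
189^4 ≡ 150 (mod 239)
189^8 ≡ 34 (mod 239)
189^16 ≡ 200 (mod 239)
189^32 ≡ 87 (mod 239)
189^64 ≡ 160 (mod 239)
189^119 = 189^(64+32+16+4+2+1) ≡ 238 (mod 239).
Result is 238 ≡ −1, so (428/239) = −1.

-1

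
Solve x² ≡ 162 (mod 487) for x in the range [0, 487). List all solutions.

155, 332

Since 487 ≡ 3 (mod 4), a square root of 162 is 162^((487+1)/4) = 162^122 mod 487.
Repeated squaring: 162^2≡433, 162^4≡481, 162^8≡36, 162^16≡322, 162^32≡440, 162^64≡261 (mod 487).
162^122 = 162^(64+32+16+8+2) ≡ 332 (mod 487).
Check: 332² = 110224 ≡ 162 (mod 487). The two roots are 155 and 332.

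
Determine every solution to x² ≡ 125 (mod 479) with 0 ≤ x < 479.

Since 479 ≡ 3 (mod 4), a square root of 125 is 125^((479+1)/4) = 125^120 mod 479.
Repeated squaring: 125^2≡297, 125^4≡73, 125^8≡60, 125^16≡247, 125^32≡176, 125^64≡320 (mod 479).
125^120 = 125^(64+32+16+8) ≡ 110 (mod 479).
Check: 110² = 12100 ≡ 125 (mod 479). The two roots are 110 and 369.

110, 369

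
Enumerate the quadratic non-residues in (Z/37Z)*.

Square k = 1,…,18 (k and 37−k give the same square):
1²=1, 2²=4, 3²=9, 4²=16, 5²=25, 6²=36, 7²≡12, 8²≡27, 9²≡7, 10²≡26, 11²≡10, 12²≡33, 13²≡21, 14²≡11, 15²≡3, 16²≡34, 17²≡30, 18²≡28 (mod 37).
The residues are {1, 3, 4, 7, 9, 10, 11, 12, 16, 21, 25, 26, 27, 28, 30, 33, 34, 36}; the non-residues are the remaining 18 nonzero classes.

2, 5, 6, 8, 13, 14, 15, 17, 18, 19, 20, 22, 23, 24, 29, 31, 32, 35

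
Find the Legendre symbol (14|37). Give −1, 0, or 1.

-1

Pull out 2: since 37 ≡ 5 (mod 8), (2/37) = -1.
Reciprocity: 7 ≡ 3 and 37 ≡ 1 (mod 4), so (7/37) = +(37/7).
Reduce top mod 7: now compute (2/7).
Pull out 2: since 7 ≡ 7 (mod 8), (2/7) = +1.
Reached (1/7) = 1. Collecting the sign flips along the way, the symbol is -1.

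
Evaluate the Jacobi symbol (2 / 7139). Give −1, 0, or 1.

-1

Pull out 2: since 7139 ≡ 3 (mod 8), (2/7139) = -1.
Reached (1/7139) = 1. Collecting the sign flips along the way, the symbol is -1.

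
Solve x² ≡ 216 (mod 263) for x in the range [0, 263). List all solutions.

74, 189

Since 263 ≡ 3 (mod 4), a square root of 216 is 216^((263+1)/4) = 216^66 mod 263.
Repeated squaring: 216^2≡105, 216^4≡242, 216^8≡178, 216^16≡124, 216^32≡122, 216^64≡156 (mod 263).
216^66 = 216^(64+2) ≡ 74 (mod 263).
Check: 74² = 5476 ≡ 216 (mod 263). The two roots are 74 and 189.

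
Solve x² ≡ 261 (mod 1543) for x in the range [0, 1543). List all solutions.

Since 1543 ≡ 3 (mod 4), a square root of 261 is 261^((1543+1)/4) = 261^386 mod 1543.
Repeated squaring: 261^2≡229, 261^4≡1522, 261^8≡441, 261^16≡63, 261^32≡883, 261^64≡474, 261^128≡941, 261^256≡1342 (mod 1543).
261^386 = 261^(256+128+2) ≡ 264 (mod 1543).
Check: 264² = 69696 ≡ 261 (mod 1543). The two roots are 264 and 1279.

264, 1279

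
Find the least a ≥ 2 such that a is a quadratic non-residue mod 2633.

(2/2633) = +1, so 2 is a residue.
(3/2633) = −1, so 3 is the smallest positive non-residue mod 2633.

3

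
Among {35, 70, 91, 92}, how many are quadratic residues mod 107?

2

(35/107) = +1 → QR.
(70/107) = -1 → non-residue.
(91/107) = -1 → non-residue.
(92/107) = +1 → QR.
Total quadratic residues among the 4: 2.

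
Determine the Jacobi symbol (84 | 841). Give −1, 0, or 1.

1

Pull out 2^2: since 841 ≡ 1 (mod 8), (2/841) = +1, so (2/841)^2 = +1.
Reciprocity: 21 ≡ 1 and 841 ≡ 1 (mod 4), so (21/841) = +(841/21).
Reduce top mod 21: now compute (1/21).
Reached (1/21) = 1. Collecting the sign flips along the way, the symbol is +1.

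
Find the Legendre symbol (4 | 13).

1

Pull out 2^2: since 13 ≡ 5 (mod 8), (2/13) = -1, so (2/13)^2 = +1.
Reached (1/13) = 1. Collecting the sign flips along the way, the symbol is +1.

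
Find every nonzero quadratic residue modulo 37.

1 3 4 7 9 10 11 12 16 21 25 26 27 28 30 33 34 36

Square k = 1,…,18 (k and 37−k give the same square):
1²=1, 2²=4, 3²=9, 4²=16, 5²=25, 6²=36, 7²≡12, 8²≡27, 9²≡7, 10²≡26, 11²≡10, 12²≡33, 13²≡21, 14²≡11, 15²≡3, 16²≡34, 17²≡30, 18²≡28 (mod 37).
So the quadratic residues mod 37 are {1, 3, 4, 7, 9, 10, 11, 12, 16, 21, 25, 26, 27, 28, 30, 33, 34, 36}.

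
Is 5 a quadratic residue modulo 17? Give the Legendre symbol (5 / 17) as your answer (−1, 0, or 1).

-1

Euler's criterion: (5/17) ≡ 5^8 (mod 17).
5^2 ≡ 8 (mod 17)
5^4 ≡ 13 (mod 17)
5^8 ≡ 16 (mod 17)
5^8 = 5^(8) ≡ 16 (mod 17).
Result is 16 ≡ −1, so (5/17) = −1.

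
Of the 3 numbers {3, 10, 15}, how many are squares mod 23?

1

(3/23) = +1 → QR.
(10/23) = -1 → non-residue.
(15/23) = -1 → non-residue.
Total quadratic residues among the 3: 1.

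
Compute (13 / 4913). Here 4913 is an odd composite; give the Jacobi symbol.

1

Reciprocity: 13 ≡ 1 and 4913 ≡ 1 (mod 4), so (13/4913) = +(4913/13).
Reduce top mod 13: now compute (12/13).
Pull out 2^2: since 13 ≡ 5 (mod 8), (2/13) = -1, so (2/13)^2 = +1.
Reciprocity: 3 ≡ 3 and 13 ≡ 1 (mod 4), so (3/13) = +(13/3).
Reduce top mod 3: now compute (1/3).
Reached (1/3) = 1. Collecting the sign flips along the way, the symbol is +1.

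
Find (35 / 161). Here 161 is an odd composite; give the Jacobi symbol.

Reciprocity: 35 ≡ 3 and 161 ≡ 1 (mod 4), so (35/161) = +(161/35).
Reduce top mod 35: now compute (21/35).
Reciprocity: 21 ≡ 1 and 35 ≡ 3 (mod 4), so (21/35) = +(35/21).
Reduce top mod 21: now compute (14/21).
Pull out 2: since 21 ≡ 5 (mod 8), (2/21) = -1.
Reciprocity: 7 ≡ 3 and 21 ≡ 1 (mod 4), so (7/21) = +(21/7).
Reduce top mod 7: now compute (0/7).
Top reduces to 0: gcd > 1, so the symbol is 0.

0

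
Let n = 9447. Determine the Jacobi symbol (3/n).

0

Reciprocity: 3 ≡ 3 and 9447 ≡ 3 (mod 4), so (3/9447) = −(9447/3).
Reduce top mod 3: now compute (0/3).
Top reduces to 0: gcd > 1, so the symbol is 0.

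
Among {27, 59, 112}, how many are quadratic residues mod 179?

(27/179) = +1 → QR.
(59/179) = +1 → QR.
(112/179) = -1 → non-residue.
Total quadratic residues among the 3: 2.

2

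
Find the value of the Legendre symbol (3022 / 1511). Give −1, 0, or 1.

First reduce: 3022 ≡ 0 (mod 1511).
Top reduces to 0: gcd > 1, so the symbol is 0.

0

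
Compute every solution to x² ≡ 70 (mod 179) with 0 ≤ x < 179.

Since 179 ≡ 3 (mod 4), a square root of 70 is 70^((179+1)/4) = 70^45 mod 179.
Repeated squaring: 70^2≡67, 70^4≡14, 70^8≡17, 70^16≡110, 70^32≡107 (mod 179).
70^45 = 70^(32+8+4+1) ≡ 138 (mod 179).
Check: 138² = 19044 ≡ 70 (mod 179). The two roots are 41 and 138.

41, 138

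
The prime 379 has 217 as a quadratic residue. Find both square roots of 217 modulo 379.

57, 322

Since 379 ≡ 3 (mod 4), a square root of 217 is 217^((379+1)/4) = 217^95 mod 379.
Repeated squaring: 217^2≡93, 217^4≡311, 217^8≡76, 217^16≡91, 217^32≡322, 217^64≡217 (mod 379).
217^95 = 217^(64+16+8+4+2+1) ≡ 322 (mod 379).
Check: 322² = 103684 ≡ 217 (mod 379). The two roots are 57 and 322.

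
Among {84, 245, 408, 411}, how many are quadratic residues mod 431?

1

(84/431) = -1 → non-residue.
(245/431) = +1 → QR.
(408/431) = -1 → non-residue.
(411/431) = -1 → non-residue.
Total quadratic residues among the 4: 1.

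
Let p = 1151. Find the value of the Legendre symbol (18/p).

Pull out 2: since 1151 ≡ 7 (mod 8), (2/1151) = +1.
Reciprocity: 9 ≡ 1 and 1151 ≡ 3 (mod 4), so (9/1151) = +(1151/9).
Reduce top mod 9: now compute (8/9).
Pull out 2^3: since 9 ≡ 1 (mod 8), (2/9) = +1, so (2/9)^3 = +1.
Reached (1/9) = 1. Collecting the sign flips along the way, the symbol is +1.

1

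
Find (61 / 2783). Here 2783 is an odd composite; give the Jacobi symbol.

-1

Reciprocity: 61 ≡ 1 and 2783 ≡ 3 (mod 4), so (61/2783) = +(2783/61).
Reduce top mod 61: now compute (38/61).
Pull out 2: since 61 ≡ 5 (mod 8), (2/61) = -1.
Reciprocity: 19 ≡ 3 and 61 ≡ 1 (mod 4), so (19/61) = +(61/19).
Reduce top mod 19: now compute (4/19).
Pull out 2^2: since 19 ≡ 3 (mod 8), (2/19) = -1, so (2/19)^2 = +1.
Reached (1/19) = 1. Collecting the sign flips along the way, the symbol is -1.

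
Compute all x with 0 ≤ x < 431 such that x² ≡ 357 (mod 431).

Since 431 ≡ 3 (mod 4), a square root of 357 is 357^((431+1)/4) = 357^108 mod 431.
Repeated squaring: 357^2≡304, 357^4≡182, 357^8≡368, 357^16≡90, 357^32≡342, 357^64≡163 (mod 431).
357^108 = 357^(64+32+8+4) ≡ 139 (mod 431).
Check: 139² = 19321 ≡ 357 (mod 431). The two roots are 139 and 292.

139, 292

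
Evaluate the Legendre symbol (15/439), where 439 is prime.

Euler's criterion: (15/439) ≡ 15^219 (mod 439).
15^2 ≡ 225 (mod 439)
15^4 ≡ 140 (mod 439)
15^8 ≡ 284 (mod 439)
15^16 ≡ 319 (mod 439)
15^32 ≡ 352 (mod 439)
15^64 ≡ 106 (mod 439)
15^128 ≡ 261 (mod 439)
15^219 = 15^(128+64+16+8+2+1) ≡ 438 (mod 439).
Result is 438 ≡ −1, so (15/439) = −1.

-1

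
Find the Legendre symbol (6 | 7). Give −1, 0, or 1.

-1

Pull out 2: since 7 ≡ 7 (mod 8), (2/7) = +1.
Reciprocity: 3 ≡ 3 and 7 ≡ 3 (mod 4), so (3/7) = −(7/3).
Reduce top mod 3: now compute (1/3).
Reached (1/3) = 1. Collecting the sign flips along the way, the symbol is -1.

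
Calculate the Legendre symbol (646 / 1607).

-1

Pull out 2: since 1607 ≡ 7 (mod 8), (2/1607) = +1.
Reciprocity: 323 ≡ 3 and 1607 ≡ 3 (mod 4), so (323/1607) = −(1607/323).
Reduce top mod 323: now compute (315/323).
Reciprocity: 315 ≡ 3 and 323 ≡ 3 (mod 4), so (315/323) = −(323/315).
Reduce top mod 315: now compute (8/315).
Pull out 2^3: since 315 ≡ 3 (mod 8), (2/315) = -1, so (2/315)^3 = -1.
Reached (1/315) = 1. Collecting the sign flips along the way, the symbol is -1.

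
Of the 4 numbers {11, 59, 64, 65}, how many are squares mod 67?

3

(11/67) = -1 → non-residue.
(59/67) = +1 → QR.
(64/67) = +1 → QR.
(65/67) = +1 → QR.
Total quadratic residues among the 4: 3.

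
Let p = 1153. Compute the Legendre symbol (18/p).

1

Euler's criterion: (18/1153) ≡ 18^576 (mod 1153).
18^2 ≡ 324 (mod 1153)
18^4 ≡ 53 (mod 1153)
18^8 ≡ 503 (mod 1153)
18^16 ≡ 502 (mod 1153)
18^32 ≡ 650 (mod 1153)
18^64 ≡ 502 (mod 1153)
18^128 ≡ 650 (mod 1153)
18^256 ≡ 502 (mod 1153)
18^512 ≡ 650 (mod 1153)
18^576 = 18^(512+64) ≡ 1 (mod 1153).
Result is 1, so (18/1153) = 1.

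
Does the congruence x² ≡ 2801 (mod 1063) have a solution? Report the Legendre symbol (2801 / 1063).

-1

First reduce: 2801 ≡ 675 (mod 1063).
Reciprocity: 675 ≡ 3 and 1063 ≡ 3 (mod 4), so (675/1063) = −(1063/675).
Reduce top mod 675: now compute (388/675).
Pull out 2^2: since 675 ≡ 3 (mod 8), (2/675) = -1, so (2/675)^2 = +1.
Reciprocity: 97 ≡ 1 and 675 ≡ 3 (mod 4), so (97/675) = +(675/97).
Reduce top mod 97: now compute (93/97).
Reciprocity: 93 ≡ 1 and 97 ≡ 1 (mod 4), so (93/97) = +(97/93).
Reduce top mod 93: now compute (4/93).
Pull out 2^2: since 93 ≡ 5 (mod 8), (2/93) = -1, so (2/93)^2 = +1.
Reached (1/93) = 1. Collecting the sign flips along the way, the symbol is -1.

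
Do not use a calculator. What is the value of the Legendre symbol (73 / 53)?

Euler's criterion: (73/53) ≡ 20^26 (mod 53).
20^2 ≡ 29 (mod 53)
20^4 ≡ 46 (mod 53)
20^8 ≡ 49 (mod 53)
20^16 ≡ 16 (mod 53)
20^26 = 20^(16+8+2) ≡ 52 (mod 53).
Result is 52 ≡ −1, so (73/53) = −1.

-1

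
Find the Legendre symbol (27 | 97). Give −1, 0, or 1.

Euler's criterion: (27/97) ≡ 27^48 (mod 97).
27^2 ≡ 50 (mod 97)
27^4 ≡ 75 (mod 97)
27^8 ≡ 96 (mod 97)
27^16 ≡ 1 (mod 97)
27^32 ≡ 1 (mod 97)
27^48 = 27^(32+16) ≡ 1 (mod 97).
Result is 1, so (27/97) = 1.

1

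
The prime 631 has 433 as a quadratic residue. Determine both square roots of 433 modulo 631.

Since 631 ≡ 3 (mod 4), a square root of 433 is 433^((631+1)/4) = 433^158 mod 631.
Repeated squaring: 433^2≡82, 433^4≡414, 433^8≡395, 433^16≡168, 433^32≡460, 433^64≡215, 433^128≡162 (mod 631).
433^158 = 433^(128+16+8+4+2) ≡ 247 (mod 631).
Check: 247² = 61009 ≡ 433 (mod 631). The two roots are 247 and 384.

247, 384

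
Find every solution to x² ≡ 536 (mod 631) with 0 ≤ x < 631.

275, 356

Since 631 ≡ 3 (mod 4), a square root of 536 is 536^((631+1)/4) = 536^158 mod 631.
Repeated squaring: 536^2≡191, 536^4≡514, 536^8≡438, 536^16≡20, 536^32≡400, 536^64≡357, 536^128≡618 (mod 631).
536^158 = 536^(128+16+8+4+2) ≡ 356 (mod 631).
Check: 356² = 126736 ≡ 536 (mod 631). The two roots are 275 and 356.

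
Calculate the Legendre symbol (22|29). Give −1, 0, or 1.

1

Pull out 2: since 29 ≡ 5 (mod 8), (2/29) = -1.
Reciprocity: 11 ≡ 3 and 29 ≡ 1 (mod 4), so (11/29) = +(29/11).
Reduce top mod 11: now compute (7/11).
Reciprocity: 7 ≡ 3 and 11 ≡ 3 (mod 4), so (7/11) = −(11/7).
Reduce top mod 7: now compute (4/7).
Pull out 2^2: since 7 ≡ 7 (mod 8), (2/7) = +1, so (2/7)^2 = +1.
Reached (1/7) = 1. Collecting the sign flips along the way, the symbol is +1.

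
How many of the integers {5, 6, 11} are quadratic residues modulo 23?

(5/23) = -1 → non-residue.
(6/23) = +1 → QR.
(11/23) = -1 → non-residue.
Total quadratic residues among the 3: 1.

1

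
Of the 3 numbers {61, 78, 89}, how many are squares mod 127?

1

(61/127) = +1 → QR.
(78/127) = -1 → non-residue.
(89/127) = -1 → non-residue.
Total quadratic residues among the 3: 1.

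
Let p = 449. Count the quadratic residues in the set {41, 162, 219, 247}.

(41/449) = +1 → QR.
(162/449) = +1 → QR.
(219/449) = +1 → QR.
(247/449) = +1 → QR.
Total quadratic residues among the 4: 4.

4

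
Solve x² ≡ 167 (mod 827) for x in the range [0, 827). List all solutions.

267, 560

Since 827 ≡ 3 (mod 4), a square root of 167 is 167^((827+1)/4) = 167^207 mod 827.
Repeated squaring: 167^2≡598, 167^4≡340, 167^8≡647, 167^16≡147, 167^32≡107, 167^64≡698, 167^128≡101 (mod 827).
167^207 = 167^(128+64+8+4+2+1) ≡ 560 (mod 827).
Check: 560² = 313600 ≡ 167 (mod 827). The two roots are 267 and 560.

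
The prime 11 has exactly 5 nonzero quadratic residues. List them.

1, 3, 4, 5, 9

Square k = 1,…,5 (k and 11−k give the same square):
1²=1, 2²=4, 3²=9, 4²≡5, 5²≡3 (mod 11).
So the quadratic residues mod 11 are {1, 3, 4, 5, 9}.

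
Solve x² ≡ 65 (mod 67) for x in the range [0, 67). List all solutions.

Since 67 ≡ 3 (mod 4), a square root of 65 is 65^((67+1)/4) = 65^17 mod 67.
Repeated squaring: 65^2≡4, 65^4≡16, 65^8≡55, 65^16≡10 (mod 67).
65^17 = 65^(16+1) ≡ 47 (mod 67).
Check: 47² = 2209 ≡ 65 (mod 67). The two roots are 20 and 47.

20, 47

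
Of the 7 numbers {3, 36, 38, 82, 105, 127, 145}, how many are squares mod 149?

(3/149) = -1 → non-residue.
(36/149) = +1 → QR.
(38/149) = -1 → non-residue.
(82/149) = +1 → QR.
(105/149) = -1 → non-residue.
(127/149) = +1 → QR.
(145/149) = +1 → QR.
Total quadratic residues among the 7: 4.

4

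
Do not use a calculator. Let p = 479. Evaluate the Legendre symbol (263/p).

Reciprocity: 263 ≡ 3 and 479 ≡ 3 (mod 4), so (263/479) = −(479/263).
Reduce top mod 263: now compute (216/263).
Pull out 2^3: since 263 ≡ 7 (mod 8), (2/263) = +1, so (2/263)^3 = +1.
Reciprocity: 27 ≡ 3 and 263 ≡ 3 (mod 4), so (27/263) = −(263/27).
Reduce top mod 27: now compute (20/27).
Pull out 2^2: since 27 ≡ 3 (mod 8), (2/27) = -1, so (2/27)^2 = +1.
Reciprocity: 5 ≡ 1 and 27 ≡ 3 (mod 4), so (5/27) = +(27/5).
Reduce top mod 5: now compute (2/5).
Pull out 2: since 5 ≡ 5 (mod 8), (2/5) = -1.
Reached (1/5) = 1. Collecting the sign flips along the way, the symbol is -1.

-1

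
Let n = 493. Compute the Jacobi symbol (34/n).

0

Pull out 2: since 493 ≡ 5 (mod 8), (2/493) = -1.
Reciprocity: 17 ≡ 1 and 493 ≡ 1 (mod 4), so (17/493) = +(493/17).
Reduce top mod 17: now compute (0/17).
Top reduces to 0: gcd > 1, so the symbol is 0.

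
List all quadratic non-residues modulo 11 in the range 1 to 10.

2 6 7 8 10

Square k = 1,…,5 (k and 11−k give the same square):
1²=1, 2²=4, 3²=9, 4²≡5, 5²≡3 (mod 11).
The residues are {1, 3, 4, 5, 9}; the non-residues are the remaining 5 nonzero classes.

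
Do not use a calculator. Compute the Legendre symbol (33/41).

1

Reciprocity: 33 ≡ 1 and 41 ≡ 1 (mod 4), so (33/41) = +(41/33).
Reduce top mod 33: now compute (8/33).
Pull out 2^3: since 33 ≡ 1 (mod 8), (2/33) = +1, so (2/33)^3 = +1.
Reached (1/33) = 1. Collecting the sign flips along the way, the symbol is +1.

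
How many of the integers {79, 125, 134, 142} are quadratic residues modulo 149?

(79/149) = -1 → non-residue.
(125/149) = +1 → QR.
(134/149) = -1 → non-residue.
(142/149) = +1 → QR.
Total quadratic residues among the 4: 2.

2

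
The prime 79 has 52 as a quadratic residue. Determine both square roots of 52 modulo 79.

Since 79 ≡ 3 (mod 4), a square root of 52 is 52^((79+1)/4) = 52^20 mod 79.
Repeated squaring: 52^2≡18, 52^4≡8, 52^8≡64, 52^16≡67 (mod 79).
52^20 = 52^(16+4) ≡ 62 (mod 79).
Check: 62² = 3844 ≡ 52 (mod 79). The two roots are 17 and 62.

17, 62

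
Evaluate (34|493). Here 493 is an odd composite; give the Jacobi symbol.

0

Pull out 2: since 493 ≡ 5 (mod 8), (2/493) = -1.
Reciprocity: 17 ≡ 1 and 493 ≡ 1 (mod 4), so (17/493) = +(493/17).
Reduce top mod 17: now compute (0/17).
Top reduces to 0: gcd > 1, so the symbol is 0.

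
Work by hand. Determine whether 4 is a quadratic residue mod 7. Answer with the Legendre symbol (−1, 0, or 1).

1

Pull out 2^2: since 7 ≡ 7 (mod 8), (2/7) = +1, so (2/7)^2 = +1.
Reached (1/7) = 1. Collecting the sign flips along the way, the symbol is +1.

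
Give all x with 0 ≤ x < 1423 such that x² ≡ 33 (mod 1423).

151, 1272

Since 1423 ≡ 3 (mod 4), a square root of 33 is 33^((1423+1)/4) = 33^356 mod 1423.
Repeated squaring: 33^2≡1089, 33^4≡562, 33^8≡1361, 33^16≡998, 33^32≡1327, 33^64≡678, 33^128≡55, 33^256≡179 (mod 1423).
33^356 = 33^(256+64+32+4) ≡ 1272 (mod 1423).
Check: 1272² = 1617984 ≡ 33 (mod 1423). The two roots are 151 and 1272.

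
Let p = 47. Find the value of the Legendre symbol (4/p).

Euler's criterion: (4/47) ≡ 4^23 (mod 47).
4^2 ≡ 16 (mod 47)
4^4 ≡ 21 (mod 47)
4^8 ≡ 18 (mod 47)
4^16 ≡ 42 (mod 47)
4^23 = 4^(16+4+2+1) ≡ 1 (mod 47).
Result is 1, so (4/47) = 1.

1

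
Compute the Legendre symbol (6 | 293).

Pull out 2: since 293 ≡ 5 (mod 8), (2/293) = -1.
Reciprocity: 3 ≡ 3 and 293 ≡ 1 (mod 4), so (3/293) = +(293/3).
Reduce top mod 3: now compute (2/3).
Pull out 2: since 3 ≡ 3 (mod 8), (2/3) = -1.
Reached (1/3) = 1. Collecting the sign flips along the way, the symbol is +1.

1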